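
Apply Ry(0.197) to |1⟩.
-0.09834|0⟩ + 0.9952|1⟩

Ry(0.197) = [[cos(θ/2), −sin(θ/2)], [sin(θ/2), cos(θ/2)]]; θ = 0.197, cos(θ/2) ≈ 0.995153, sin(θ/2) ≈ 0.0983408.
With a = amp(|0⟩) = 0 and b = amp(|1⟩) = 1:
new amp(|0⟩) = (0.995153)·a + (-0.0983408)·b = -0.09834
new amp(|1⟩) = (0.0983408)·a + (0.995153)·b = 0.9952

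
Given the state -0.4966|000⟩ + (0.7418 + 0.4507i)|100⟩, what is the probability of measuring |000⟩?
0.2466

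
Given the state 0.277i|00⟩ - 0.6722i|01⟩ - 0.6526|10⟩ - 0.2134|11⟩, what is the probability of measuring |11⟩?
0.04554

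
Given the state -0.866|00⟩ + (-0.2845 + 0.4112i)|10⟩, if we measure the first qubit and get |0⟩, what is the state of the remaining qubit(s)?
-|0⟩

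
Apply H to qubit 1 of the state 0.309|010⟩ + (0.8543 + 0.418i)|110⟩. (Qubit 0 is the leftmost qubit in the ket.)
0.2185|000⟩ - 0.2185|010⟩ + (0.6041 + 0.2956i)|100⟩ + (-0.6041 - 0.2956i)|110⟩

H on qubit 1 mixes each pair of kets that differ only in qubit 1: amplitudes (a, b) of (|…0…⟩, |…1…⟩) become ((a + b)/√2, (a − b)/√2). Kets absent from the input have amplitude 0.
(|000⟩, |010⟩): (a, b) = (0, 0.309) → (0.2185, -0.2185)
(|100⟩, |110⟩): (a, b) = (0, (0.8543 + 0.418i)) → ((0.6041 + 0.2956i), (-0.6041 - 0.2956i))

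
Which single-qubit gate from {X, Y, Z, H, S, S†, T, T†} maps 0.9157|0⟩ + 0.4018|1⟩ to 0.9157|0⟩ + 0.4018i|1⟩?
S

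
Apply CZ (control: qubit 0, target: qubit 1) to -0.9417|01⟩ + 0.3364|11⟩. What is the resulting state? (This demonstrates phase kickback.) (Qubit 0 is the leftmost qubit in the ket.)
-0.9417|01⟩ - 0.3364|11⟩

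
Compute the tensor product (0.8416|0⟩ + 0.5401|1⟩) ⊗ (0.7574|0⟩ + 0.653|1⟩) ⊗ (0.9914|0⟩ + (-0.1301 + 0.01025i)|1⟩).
0.6319|000⟩ + (-0.08293 + 0.006534i)|001⟩ + 0.5448|010⟩ + (-0.0715 + 0.005633i)|011⟩ + 0.4056|100⟩ + (-0.05322 + 0.004193i)|101⟩ + 0.3497|110⟩ + (-0.04588 + 0.003615i)|111⟩

amp(|b₁b₂…⟩) = product of the factor amplitudes for bits b₁, b₂, …; only kets whose every factor amplitude is nonzero survive.
|000⟩: (0.8416)(0.7574)(0.9914) = 0.6319
|001⟩: (0.8416)(0.7574)(-0.1301 + 0.01025i) = (-0.08293 + 0.006534i)
|010⟩: (0.8416)(0.653)(0.9914) = 0.5448
|011⟩: (0.8416)(0.653)(-0.1301 + 0.01025i) = (-0.0715 + 0.005633i)
|100⟩: (0.5401)(0.7574)(0.9914) = 0.4056
|101⟩: (0.5401)(0.7574)(-0.1301 + 0.01025i) = (-0.05322 + 0.004193i)
|110⟩: (0.5401)(0.653)(0.9914) = 0.3497
|111⟩: (0.5401)(0.653)(-0.1301 + 0.01025i) = (-0.04588 + 0.003615i)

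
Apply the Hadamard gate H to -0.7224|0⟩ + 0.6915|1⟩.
-0.02185|0⟩ - 0.9998|1⟩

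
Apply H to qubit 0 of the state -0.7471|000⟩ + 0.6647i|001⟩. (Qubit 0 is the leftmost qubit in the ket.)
-0.5283|000⟩ + 0.47i|001⟩ - 0.5283|100⟩ + 0.47i|101⟩

H on qubit 0 mixes each pair of kets that differ only in qubit 0: amplitudes (a, b) of (|…0…⟩, |…1…⟩) become ((a + b)/√2, (a − b)/√2). Kets absent from the input have amplitude 0.
(|000⟩, |100⟩): (a, b) = (-0.7471, 0) → (-0.5283, -0.5283)
(|001⟩, |101⟩): (a, b) = (0.6647i, 0) → (0.47i, 0.47i)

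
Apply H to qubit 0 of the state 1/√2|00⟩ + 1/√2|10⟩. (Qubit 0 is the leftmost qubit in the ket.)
|00⟩

H on qubit 0 mixes each pair of kets that differ only in qubit 0: amplitudes (a, b) of (|…0…⟩, |…1…⟩) become ((a + b)/√2, (a − b)/√2). Kets absent from the input have amplitude 0.
(|00⟩, |10⟩): (a, b) = (1/√2, 1/√2) → (1, 0)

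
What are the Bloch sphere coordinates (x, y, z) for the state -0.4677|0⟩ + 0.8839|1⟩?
(-0.8268, 0, -0.5625)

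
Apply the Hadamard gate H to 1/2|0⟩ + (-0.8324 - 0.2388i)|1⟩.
(-0.235 - 0.1689i)|0⟩ + (0.9421 + 0.1689i)|1⟩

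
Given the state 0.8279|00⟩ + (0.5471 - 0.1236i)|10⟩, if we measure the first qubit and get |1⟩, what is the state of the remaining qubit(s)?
(0.9754 - 0.2204i)|0⟩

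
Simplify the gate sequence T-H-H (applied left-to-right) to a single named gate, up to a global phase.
T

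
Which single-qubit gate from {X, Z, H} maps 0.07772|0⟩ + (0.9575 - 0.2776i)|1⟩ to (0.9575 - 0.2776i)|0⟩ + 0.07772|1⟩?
X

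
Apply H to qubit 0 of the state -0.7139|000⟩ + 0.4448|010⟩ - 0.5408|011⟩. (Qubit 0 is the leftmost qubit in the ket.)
-0.5048|000⟩ + 0.3145|010⟩ - 0.3824|011⟩ - 0.5048|100⟩ + 0.3145|110⟩ - 0.3824|111⟩

H on qubit 0 mixes each pair of kets that differ only in qubit 0: amplitudes (a, b) of (|…0…⟩, |…1…⟩) become ((a + b)/√2, (a − b)/√2). Kets absent from the input have amplitude 0.
(|000⟩, |100⟩): (a, b) = (-0.7139, 0) → (-0.5048, -0.5048)
(|010⟩, |110⟩): (a, b) = (0.4448, 0) → (0.3145, 0.3145)
(|011⟩, |111⟩): (a, b) = (-0.5408, 0) → (-0.3824, -0.3824)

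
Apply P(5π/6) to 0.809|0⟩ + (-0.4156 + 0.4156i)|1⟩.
0.809|0⟩ + (0.1521 - 0.5677i)|1⟩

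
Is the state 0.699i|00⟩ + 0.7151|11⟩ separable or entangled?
Entangled

Writing the state as a|00⟩ + b|01⟩ + c|10⟩ + d|11⟩, it is a product state iff ad − bc = 0.
Here (a, b, c, d) = (0.699i, 0, 0, 0.7151): ad − bc = (0.699i)(0.7151) − (0)(0) = 0.4999i ≠ 0, so the state is entangled.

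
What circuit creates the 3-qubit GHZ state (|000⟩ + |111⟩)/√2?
H(q0) → CNOT(q0,q1) → CNOT(q0,q2)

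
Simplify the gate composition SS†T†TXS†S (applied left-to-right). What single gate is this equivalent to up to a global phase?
X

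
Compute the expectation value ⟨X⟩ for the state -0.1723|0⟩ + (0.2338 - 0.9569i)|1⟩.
-0.08057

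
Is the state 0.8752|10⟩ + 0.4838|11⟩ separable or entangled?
Separable

Writing the state as a|00⟩ + b|01⟩ + c|10⟩ + d|11⟩, it is a product state iff ad − bc = 0.
Here (a, b, c, d) = (0, 0, 0.8752, 0.4838): ad − bc = (0)(0.4838) − (0)(0.8752) = 0, so the state is separable.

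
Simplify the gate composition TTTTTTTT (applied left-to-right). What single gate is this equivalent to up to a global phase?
I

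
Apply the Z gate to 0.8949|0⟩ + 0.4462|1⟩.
0.8949|0⟩ - 0.4462|1⟩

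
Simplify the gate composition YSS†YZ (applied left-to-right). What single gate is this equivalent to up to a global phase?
Z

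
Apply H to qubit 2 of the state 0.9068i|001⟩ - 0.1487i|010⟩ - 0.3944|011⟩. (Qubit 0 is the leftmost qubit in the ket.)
0.6412i|000⟩ - 0.6412i|001⟩ + (-0.2789 - 0.1051i)|010⟩ + (0.2789 - 0.1051i)|011⟩

H on qubit 2 mixes each pair of kets that differ only in qubit 2: amplitudes (a, b) of (|…0…⟩, |…1…⟩) become ((a + b)/√2, (a − b)/√2). Kets absent from the input have amplitude 0.
(|000⟩, |001⟩): (a, b) = (0, 0.9068i) → (0.6412i, -0.6412i)
(|010⟩, |011⟩): (a, b) = (-0.1487i, -0.3944) → ((-0.2789 - 0.1051i), (0.2789 - 0.1051i))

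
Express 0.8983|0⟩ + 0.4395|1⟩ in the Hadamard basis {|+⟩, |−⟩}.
0.946|+⟩ + 0.3244|−⟩

With |ψ⟩ = α|0⟩ + β|1⟩, the Hadamard-basis coefficients are ⟨+|ψ⟩ = (α + β)/√2 and ⟨−|ψ⟩ = (α − β)/√2.
Here α = 0.8983, β = 0.4395: (α + β)/√2 = 0.946, (α − β)/√2 = 0.3244.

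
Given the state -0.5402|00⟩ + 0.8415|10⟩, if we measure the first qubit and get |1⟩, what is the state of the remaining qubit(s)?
|0⟩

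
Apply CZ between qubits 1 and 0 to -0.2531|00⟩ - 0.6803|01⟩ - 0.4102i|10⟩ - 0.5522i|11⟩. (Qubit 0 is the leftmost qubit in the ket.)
-0.2531|00⟩ - 0.6803|01⟩ - 0.4102i|10⟩ + 0.5522i|11⟩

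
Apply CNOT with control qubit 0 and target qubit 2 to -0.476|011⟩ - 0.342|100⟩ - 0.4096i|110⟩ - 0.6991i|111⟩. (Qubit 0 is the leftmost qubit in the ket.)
-0.476|011⟩ - 0.342|101⟩ - 0.6991i|110⟩ - 0.4096i|111⟩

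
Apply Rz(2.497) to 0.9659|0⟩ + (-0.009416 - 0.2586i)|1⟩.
(0.3059 - 0.9162i)|0⟩ + (0.2423 - 0.09084i)|1⟩

Rz(2.497) = [[e^(−iθ/2), 0], [0, e^(iθ/2)]] with e^(±iθ/2) = cos(θ/2) ± i·sin(θ/2); θ = 2.497, cos(θ/2) ≈ 0.316745, sin(θ/2) ≈ 0.948511.
With a = amp(|0⟩) = 0.9659 and b = amp(|1⟩) = (-0.009416 - 0.2586i):
new amp(|0⟩) = (0.316745 - 0.948511i)·a = (0.3059 - 0.9162i)
new amp(|1⟩) = (0.316745 + 0.948511i)·b = (0.2423 - 0.09084i)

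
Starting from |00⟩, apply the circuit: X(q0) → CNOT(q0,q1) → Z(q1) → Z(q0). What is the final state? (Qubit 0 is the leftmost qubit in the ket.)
|11⟩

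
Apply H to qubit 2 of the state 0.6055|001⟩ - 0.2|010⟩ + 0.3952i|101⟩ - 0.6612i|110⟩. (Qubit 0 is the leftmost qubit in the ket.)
0.4282|000⟩ - 0.4282|001⟩ - 0.1414|010⟩ - 0.1414|011⟩ + 0.2794i|100⟩ - 0.2794i|101⟩ - 0.4675i|110⟩ - 0.4675i|111⟩

H on qubit 2 mixes each pair of kets that differ only in qubit 2: amplitudes (a, b) of (|…0…⟩, |…1…⟩) become ((a + b)/√2, (a − b)/√2). Kets absent from the input have amplitude 0.
(|000⟩, |001⟩): (a, b) = (0, 0.6055) → (0.4282, -0.4282)
(|010⟩, |011⟩): (a, b) = (-0.2, 0) → (-0.1414, -0.1414)
(|100⟩, |101⟩): (a, b) = (0, 0.3952i) → (0.2794i, -0.2794i)
(|110⟩, |111⟩): (a, b) = (-0.6612i, 0) → (-0.4675i, -0.4675i)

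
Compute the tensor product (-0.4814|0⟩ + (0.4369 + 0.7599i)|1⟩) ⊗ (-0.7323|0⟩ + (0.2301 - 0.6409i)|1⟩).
0.3525|00⟩ + (-0.1108 + 0.3085i)|01⟩ + (-0.3199 - 0.5565i)|10⟩ + (0.5876 - 0.1052i)|11⟩

amp(|b₁b₂…⟩) = product of the factor amplitudes for bits b₁, b₂, …; only kets whose every factor amplitude is nonzero survive.
|00⟩: (-0.4814)(-0.7323) = 0.3525
|01⟩: (-0.4814)(0.2301 - 0.6409i) = (-0.1108 + 0.3085i)
|10⟩: (0.4369 + 0.7599i)(-0.7323) = (-0.3199 - 0.5565i)
|11⟩: (0.4369 + 0.7599i)(0.2301 - 0.6409i) = (0.5876 - 0.1052i)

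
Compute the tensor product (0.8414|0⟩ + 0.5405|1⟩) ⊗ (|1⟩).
0.8414|01⟩ + 0.5405|11⟩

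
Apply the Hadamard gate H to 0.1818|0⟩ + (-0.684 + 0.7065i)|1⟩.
(-0.3551 + 0.4996i)|0⟩ + (0.6122 - 0.4996i)|1⟩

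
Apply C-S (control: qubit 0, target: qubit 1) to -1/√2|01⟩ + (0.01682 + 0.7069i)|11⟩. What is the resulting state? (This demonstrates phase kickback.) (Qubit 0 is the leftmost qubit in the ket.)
-1/√2|01⟩ + (-0.7069 + 0.01682i)|11⟩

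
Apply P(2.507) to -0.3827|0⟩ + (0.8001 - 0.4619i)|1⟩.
-0.3827|0⟩ + (-0.3705 + 0.8463i)|1⟩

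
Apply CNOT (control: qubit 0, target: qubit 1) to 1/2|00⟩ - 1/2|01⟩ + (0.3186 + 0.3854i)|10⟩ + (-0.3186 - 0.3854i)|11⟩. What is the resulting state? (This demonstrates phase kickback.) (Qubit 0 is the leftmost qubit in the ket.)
1/2|00⟩ - 1/2|01⟩ + (-0.3186 - 0.3854i)|10⟩ + (0.3186 + 0.3854i)|11⟩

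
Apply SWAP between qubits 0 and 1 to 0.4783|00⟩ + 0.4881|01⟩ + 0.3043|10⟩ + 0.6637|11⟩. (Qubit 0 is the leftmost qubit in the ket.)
0.4783|00⟩ + 0.3043|01⟩ + 0.4881|10⟩ + 0.6637|11⟩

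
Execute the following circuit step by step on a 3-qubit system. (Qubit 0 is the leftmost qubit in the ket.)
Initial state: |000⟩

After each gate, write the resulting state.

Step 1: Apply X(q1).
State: |010⟩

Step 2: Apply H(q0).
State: 1/√2|010⟩ + 1/√2|110⟩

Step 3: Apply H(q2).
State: 1/2|010⟩ + 1/2|011⟩ + 1/2|110⟩ + 1/2|111⟩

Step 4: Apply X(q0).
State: 1/2|010⟩ + 1/2|011⟩ + 1/2|110⟩ + 1/2|111⟩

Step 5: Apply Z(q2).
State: 1/2|010⟩ - 1/2|011⟩ + 1/2|110⟩ - 1/2|111⟩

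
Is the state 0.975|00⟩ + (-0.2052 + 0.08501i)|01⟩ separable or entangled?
Separable

Writing the state as a|00⟩ + b|01⟩ + c|10⟩ + d|11⟩, it is a product state iff ad − bc = 0.
Here (a, b, c, d) = (0.975, (-0.2052 + 0.08501i), 0, 0): ad − bc = (0.975)(0) − (-0.2052 + 0.08501i)(0) = 0, so the state is separable.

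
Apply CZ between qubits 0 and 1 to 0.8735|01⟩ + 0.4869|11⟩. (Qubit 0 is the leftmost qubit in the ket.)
0.8735|01⟩ - 0.4869|11⟩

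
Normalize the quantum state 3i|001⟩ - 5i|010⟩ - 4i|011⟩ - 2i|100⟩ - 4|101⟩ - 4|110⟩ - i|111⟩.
0.3216i|001⟩ - 0.5361i|010⟩ - 0.4288i|011⟩ - 0.2144i|100⟩ - 0.4288|101⟩ - 0.4288|110⟩ - 0.1072i|111⟩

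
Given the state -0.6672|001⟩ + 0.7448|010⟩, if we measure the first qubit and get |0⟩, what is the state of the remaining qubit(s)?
-0.6672|01⟩ + 0.7448|10⟩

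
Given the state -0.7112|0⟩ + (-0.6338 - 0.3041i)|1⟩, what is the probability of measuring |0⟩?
0.5058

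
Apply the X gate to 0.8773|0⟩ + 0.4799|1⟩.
0.4799|0⟩ + 0.8773|1⟩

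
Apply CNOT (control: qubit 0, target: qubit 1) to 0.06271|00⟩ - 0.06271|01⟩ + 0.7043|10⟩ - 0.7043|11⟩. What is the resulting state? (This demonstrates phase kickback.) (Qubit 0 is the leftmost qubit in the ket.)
0.06271|00⟩ - 0.06271|01⟩ - 0.7043|10⟩ + 0.7043|11⟩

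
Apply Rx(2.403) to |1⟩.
-0.9326i|0⟩ + 0.361|1⟩

Rx(2.403) = [[cos(θ/2), −i·sin(θ/2)], [−i·sin(θ/2), cos(θ/2)]]; θ = 2.403, cos(θ/2) ≈ 0.360959, sin(θ/2) ≈ 0.932582.
With a = amp(|0⟩) = 0 and b = amp(|1⟩) = 1:
new amp(|0⟩) = (0.360959)·a + (-0.932582i)·b = -0.9326i
new amp(|1⟩) = (-0.932582i)·a + (0.360959)·b = 0.361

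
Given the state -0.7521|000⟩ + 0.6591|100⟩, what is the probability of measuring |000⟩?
0.5657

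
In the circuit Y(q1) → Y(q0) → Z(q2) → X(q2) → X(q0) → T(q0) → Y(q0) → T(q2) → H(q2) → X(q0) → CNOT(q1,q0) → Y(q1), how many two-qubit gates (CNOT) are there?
1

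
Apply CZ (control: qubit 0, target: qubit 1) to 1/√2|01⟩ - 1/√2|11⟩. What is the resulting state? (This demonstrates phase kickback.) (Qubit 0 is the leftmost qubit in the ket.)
1/√2|01⟩ + 1/√2|11⟩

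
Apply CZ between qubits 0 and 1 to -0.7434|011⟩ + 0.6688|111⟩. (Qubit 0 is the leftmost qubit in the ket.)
-0.7434|011⟩ - 0.6688|111⟩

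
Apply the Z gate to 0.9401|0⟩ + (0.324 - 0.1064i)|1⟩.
0.9401|0⟩ + (-0.324 + 0.1064i)|1⟩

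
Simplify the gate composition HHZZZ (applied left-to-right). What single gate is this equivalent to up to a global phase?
Z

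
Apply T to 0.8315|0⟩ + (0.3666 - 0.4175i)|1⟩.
0.8315|0⟩ + (0.5544 - 0.03599i)|1⟩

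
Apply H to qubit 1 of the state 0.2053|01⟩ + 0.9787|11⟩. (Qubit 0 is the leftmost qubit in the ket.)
0.1452|00⟩ - 0.1452|01⟩ + 0.692|10⟩ - 0.692|11⟩

H on qubit 1 mixes each pair of kets that differ only in qubit 1: amplitudes (a, b) of (|…0…⟩, |…1…⟩) become ((a + b)/√2, (a − b)/√2). Kets absent from the input have amplitude 0.
(|00⟩, |01⟩): (a, b) = (0, 0.2053) → (0.1452, -0.1452)
(|10⟩, |11⟩): (a, b) = (0, 0.9787) → (0.692, -0.692)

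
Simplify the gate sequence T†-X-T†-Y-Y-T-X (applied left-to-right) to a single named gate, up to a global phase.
T†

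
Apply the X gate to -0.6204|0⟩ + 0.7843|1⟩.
0.7843|0⟩ - 0.6204|1⟩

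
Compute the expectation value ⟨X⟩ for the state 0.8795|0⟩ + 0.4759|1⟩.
0.8371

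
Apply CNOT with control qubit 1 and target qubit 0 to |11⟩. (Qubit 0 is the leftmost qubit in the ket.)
|01⟩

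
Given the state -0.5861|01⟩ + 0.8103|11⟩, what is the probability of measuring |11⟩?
0.6566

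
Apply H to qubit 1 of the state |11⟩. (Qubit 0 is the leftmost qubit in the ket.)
1/√2|10⟩ - 1/√2|11⟩

H on qubit 1 mixes each pair of kets that differ only in qubit 1: amplitudes (a, b) of (|…0…⟩, |…1…⟩) become ((a + b)/√2, (a − b)/√2). Kets absent from the input have amplitude 0.
(|10⟩, |11⟩): (a, b) = (0, 1) → (1/√2, -1/√2)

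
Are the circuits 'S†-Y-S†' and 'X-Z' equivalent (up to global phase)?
Yes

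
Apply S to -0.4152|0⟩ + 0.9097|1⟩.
-0.4152|0⟩ + 0.9097i|1⟩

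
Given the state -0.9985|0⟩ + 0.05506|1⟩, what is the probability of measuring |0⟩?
0.997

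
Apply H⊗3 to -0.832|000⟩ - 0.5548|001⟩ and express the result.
-0.4903|000⟩ - 0.098|001⟩ - 0.4903|010⟩ - 0.098|011⟩ - 0.4903|100⟩ - 0.098|101⟩ - 0.4903|110⟩ - 0.098|111⟩

H⊗3 gives amp(|y⟩) = (1/2√2) Σ_x (−1)^(x·y) amp(|x⟩), where x·y is the number of positions in which both x and y have a 1.
|000⟩: (-0.832 - 0.5548)/(2√2) = -0.4903
|001⟩: (-0.832 + 0.5548)/(2√2) = -0.098
|010⟩: (-0.832 - 0.5548)/(2√2) = -0.4903
|011⟩: (-0.832 + 0.5548)/(2√2) = -0.098
|100⟩: (-0.832 - 0.5548)/(2√2) = -0.4903
|101⟩: (-0.832 + 0.5548)/(2√2) = -0.098
|110⟩: (-0.832 - 0.5548)/(2√2) = -0.4903
|111⟩: (-0.832 + 0.5548)/(2√2) = -0.098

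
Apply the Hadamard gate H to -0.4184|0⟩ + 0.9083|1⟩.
0.3464|0⟩ - 0.9381|1⟩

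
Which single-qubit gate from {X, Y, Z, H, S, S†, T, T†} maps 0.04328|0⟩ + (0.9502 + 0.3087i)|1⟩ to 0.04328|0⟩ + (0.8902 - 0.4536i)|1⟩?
T†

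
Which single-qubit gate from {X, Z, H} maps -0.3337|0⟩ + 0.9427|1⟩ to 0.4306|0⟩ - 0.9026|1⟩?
H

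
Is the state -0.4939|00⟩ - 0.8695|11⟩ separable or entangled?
Entangled

Writing the state as a|00⟩ + b|01⟩ + c|10⟩ + d|11⟩, it is a product state iff ad − bc = 0.
Here (a, b, c, d) = (-0.4939, 0, 0, -0.8695): ad − bc = (-0.4939)(-0.8695) − (0)(0) = 0.4294 ≠ 0, so the state is entangled.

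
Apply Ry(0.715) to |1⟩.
-0.3499|0⟩ + 0.9368|1⟩

Ry(0.715) = [[cos(θ/2), −sin(θ/2)], [sin(θ/2), cos(θ/2)]]; θ = 0.715, cos(θ/2) ≈ 0.936775, sin(θ/2) ≈ 0.349933.
With a = amp(|0⟩) = 0 and b = amp(|1⟩) = 1:
new amp(|0⟩) = (0.936775)·a + (-0.349933)·b = -0.3499
new amp(|1⟩) = (0.349933)·a + (0.936775)·b = 0.9368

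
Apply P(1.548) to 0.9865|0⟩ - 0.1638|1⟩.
0.9865|0⟩ + (-0.003734 - 0.1638i)|1⟩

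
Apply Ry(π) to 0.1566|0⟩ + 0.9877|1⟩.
-0.9877|0⟩ + 0.1566|1⟩

Ry(π) = [[cos(θ/2), −sin(θ/2)], [sin(θ/2), cos(θ/2)]]; θ = π, cos(θ/2) ≈ 0, sin(θ/2) ≈ 1.
With a = amp(|0⟩) = 0.1566 and b = amp(|1⟩) = 0.9877:
new amp(|0⟩) = (-1)·b = -0.9877
new amp(|1⟩) = (1)·a = 0.1566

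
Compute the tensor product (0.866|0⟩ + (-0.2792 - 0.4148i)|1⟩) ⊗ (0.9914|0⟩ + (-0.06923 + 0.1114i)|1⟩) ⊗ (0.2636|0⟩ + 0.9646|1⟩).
0.2263|000⟩ + 0.8282|001⟩ + (-0.0158 + 0.02543i)|010⟩ + (-0.05783 + 0.09306i)|011⟩ + (-0.07296 - 0.1084i)|100⟩ + (-0.267 - 0.3967i)|101⟩ + (0.01728 - 0.000629i)|110⟩ + (0.06322 - 0.002302i)|111⟩

amp(|b₁b₂…⟩) = product of the factor amplitudes for bits b₁, b₂, …; only kets whose every factor amplitude is nonzero survive.
|000⟩: (0.866)(0.9914)(0.2636) = 0.2263
|001⟩: (0.866)(0.9914)(0.9646) = 0.8282
|010⟩: (0.866)(-0.06923 + 0.1114i)(0.2636) = (-0.0158 + 0.02543i)
|011⟩: (0.866)(-0.06923 + 0.1114i)(0.9646) = (-0.05783 + 0.09306i)
|100⟩: (-0.2792 - 0.4148i)(0.9914)(0.2636) = (-0.07296 - 0.1084i)
|101⟩: (-0.2792 - 0.4148i)(0.9914)(0.9646) = (-0.267 - 0.3967i)
|110⟩: (-0.2792 - 0.4148i)(-0.06923 + 0.1114i)(0.2636) = (0.01728 - 0.000629i)
|111⟩: (-0.2792 - 0.4148i)(-0.06923 + 0.1114i)(0.9646) = (0.06322 - 0.002302i)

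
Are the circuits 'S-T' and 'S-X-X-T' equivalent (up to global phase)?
Yes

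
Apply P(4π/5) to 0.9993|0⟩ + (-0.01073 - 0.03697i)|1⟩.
0.9993|0⟩ + (0.03041 + 0.0236i)|1⟩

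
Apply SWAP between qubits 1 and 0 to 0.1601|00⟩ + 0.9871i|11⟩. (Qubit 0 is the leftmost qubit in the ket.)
0.1601|00⟩ + 0.9871i|11⟩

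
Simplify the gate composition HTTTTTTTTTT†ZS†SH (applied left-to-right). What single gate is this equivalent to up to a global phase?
X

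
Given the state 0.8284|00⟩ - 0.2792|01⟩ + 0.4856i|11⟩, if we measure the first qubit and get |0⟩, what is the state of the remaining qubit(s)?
0.9476|0⟩ - 0.3194|1⟩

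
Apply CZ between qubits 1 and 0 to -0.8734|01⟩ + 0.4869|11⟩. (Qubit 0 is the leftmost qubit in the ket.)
-0.8734|01⟩ - 0.4869|11⟩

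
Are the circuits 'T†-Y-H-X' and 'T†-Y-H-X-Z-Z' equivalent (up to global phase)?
Yes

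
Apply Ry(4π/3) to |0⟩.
-1/2|0⟩ + 0.866|1⟩

Ry(4π/3) = [[cos(θ/2), −sin(θ/2)], [sin(θ/2), cos(θ/2)]]; θ = 4π/3, cos(θ/2) ≈ -0.5, sin(θ/2) ≈ 0.866025.
With a = amp(|0⟩) = 1 and b = amp(|1⟩) = 0:
new amp(|0⟩) = (-0.5)·a + (-0.866025)·b = -1/2
new amp(|1⟩) = (0.866025)·a + (-0.5)·b = 0.866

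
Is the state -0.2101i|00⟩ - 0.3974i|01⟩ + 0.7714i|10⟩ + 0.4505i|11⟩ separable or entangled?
Entangled

Writing the state as a|00⟩ + b|01⟩ + c|10⟩ + d|11⟩, it is a product state iff ad − bc = 0.
Here (a, b, c, d) = (-0.2101i, -0.3974i, 0.7714i, 0.4505i): ad − bc = (-0.2101i)(0.4505i) − (-0.3974i)(0.7714i) = -0.2119 ≠ 0, so the state is entangled.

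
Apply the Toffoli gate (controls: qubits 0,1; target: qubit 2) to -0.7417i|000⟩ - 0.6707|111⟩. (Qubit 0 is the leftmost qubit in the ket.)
-0.7417i|000⟩ - 0.6707|110⟩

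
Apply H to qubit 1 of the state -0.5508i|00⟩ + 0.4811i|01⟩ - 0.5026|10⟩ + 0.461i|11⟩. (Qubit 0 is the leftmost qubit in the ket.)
-0.04929i|00⟩ - 0.7297i|01⟩ + (-0.3554 + 0.326i)|10⟩ + (-0.3554 - 0.326i)|11⟩

H on qubit 1 mixes each pair of kets that differ only in qubit 1: amplitudes (a, b) of (|…0…⟩, |…1…⟩) become ((a + b)/√2, (a − b)/√2). Kets absent from the input have amplitude 0.
(|00⟩, |01⟩): (a, b) = (-0.5508i, 0.4811i) → (-0.04929i, -0.7297i)
(|10⟩, |11⟩): (a, b) = (-0.5026, 0.461i) → ((-0.3554 + 0.326i), (-0.3554 - 0.326i))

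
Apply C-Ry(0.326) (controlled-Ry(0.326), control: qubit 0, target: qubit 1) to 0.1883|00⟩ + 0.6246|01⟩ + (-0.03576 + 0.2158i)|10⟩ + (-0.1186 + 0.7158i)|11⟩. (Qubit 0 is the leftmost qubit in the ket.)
0.1883|00⟩ + 0.6246|01⟩ + (-0.01604 + 0.09678i)|10⟩ + (-0.1228 + 0.7413i)|11⟩

C-Ry(0.326) leaves the control-|0⟩ kets |00⟩, |01⟩ unchanged and applies Ry(0.326) to qubit 1 on the control-|1⟩ pair (|10⟩, |11⟩).
Ry(0.326) = [[cos(θ/2), −sin(θ/2)], [sin(θ/2), cos(θ/2)]]; θ = 0.326, cos(θ/2) ≈ 0.986745, sin(θ/2) ≈ 0.162279.
With a = amp(|10⟩) = (-0.03576 + 0.2158i) and b = amp(|11⟩) = (-0.1186 + 0.7158i):
new amp(|10⟩) = (0.986745)·a + (-0.162279)·b = (-0.01604 + 0.09678i)
new amp(|11⟩) = (0.162279)·a + (0.986745)·b = (-0.1228 + 0.7413i)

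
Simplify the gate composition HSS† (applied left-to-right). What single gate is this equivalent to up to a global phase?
H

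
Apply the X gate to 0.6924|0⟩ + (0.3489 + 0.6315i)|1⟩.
(0.3489 + 0.6315i)|0⟩ + 0.6924|1⟩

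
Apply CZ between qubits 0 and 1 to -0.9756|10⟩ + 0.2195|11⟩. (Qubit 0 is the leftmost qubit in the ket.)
-0.9756|10⟩ - 0.2195|11⟩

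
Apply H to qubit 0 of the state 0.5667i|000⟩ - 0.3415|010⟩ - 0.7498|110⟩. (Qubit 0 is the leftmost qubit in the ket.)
0.4007i|000⟩ - 0.7717|010⟩ + 0.4007i|100⟩ + 0.2887|110⟩

H on qubit 0 mixes each pair of kets that differ only in qubit 0: amplitudes (a, b) of (|…0…⟩, |…1…⟩) become ((a + b)/√2, (a − b)/√2). Kets absent from the input have amplitude 0.
(|000⟩, |100⟩): (a, b) = (0.5667i, 0) → (0.4007i, 0.4007i)
(|010⟩, |110⟩): (a, b) = (-0.3415, -0.7498) → (-0.7717, 0.2887)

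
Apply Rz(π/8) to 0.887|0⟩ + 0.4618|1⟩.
(0.87 - 0.173i)|0⟩ + (0.4529 + 0.09009i)|1⟩

Rz(π/8) = [[e^(−iθ/2), 0], [0, e^(iθ/2)]] with e^(±iθ/2) = cos(θ/2) ± i·sin(θ/2); θ = π/8, cos(θ/2) ≈ 0.980785, sin(θ/2) ≈ 0.19509.
With a = amp(|0⟩) = 0.887 and b = amp(|1⟩) = 0.4618:
new amp(|0⟩) = (0.980785 - 0.19509i)·a = (0.87 - 0.173i)
new amp(|1⟩) = (0.980785 + 0.19509i)·b = (0.4529 + 0.09009i)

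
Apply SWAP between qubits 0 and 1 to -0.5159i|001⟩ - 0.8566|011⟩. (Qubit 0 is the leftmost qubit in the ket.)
-0.5159i|001⟩ - 0.8566|101⟩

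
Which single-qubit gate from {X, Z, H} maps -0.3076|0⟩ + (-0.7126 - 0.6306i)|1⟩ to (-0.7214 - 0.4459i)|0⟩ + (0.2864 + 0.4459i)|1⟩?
H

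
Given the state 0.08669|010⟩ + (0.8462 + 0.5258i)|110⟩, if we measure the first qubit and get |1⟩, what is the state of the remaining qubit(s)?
(0.8494 + 0.5278i)|10⟩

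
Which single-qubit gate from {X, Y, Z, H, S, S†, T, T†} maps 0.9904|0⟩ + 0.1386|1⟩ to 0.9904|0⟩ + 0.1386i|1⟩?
S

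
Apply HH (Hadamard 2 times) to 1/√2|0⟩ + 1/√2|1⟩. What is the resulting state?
1/√2|0⟩ + 1/√2|1⟩

H² = I, so an even number of Hadamards cancels: H^2 = I and the state is unchanged.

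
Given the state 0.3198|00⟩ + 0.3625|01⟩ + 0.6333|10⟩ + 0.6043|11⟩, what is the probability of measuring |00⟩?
0.1023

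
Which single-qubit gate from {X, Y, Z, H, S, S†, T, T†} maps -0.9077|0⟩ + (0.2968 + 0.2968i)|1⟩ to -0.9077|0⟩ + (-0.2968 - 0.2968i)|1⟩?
Z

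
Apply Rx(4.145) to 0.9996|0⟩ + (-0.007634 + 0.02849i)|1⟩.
(-0.4557 + 0.006693i)|0⟩ + (0.003671 - 0.8901i)|1⟩

Rx(4.145) = [[cos(θ/2), −i·sin(θ/2)], [−i·sin(θ/2), cos(θ/2)]]; θ = 4.145, cos(θ/2) ≈ -0.48092, sin(θ/2) ≈ 0.876765.
With a = amp(|0⟩) = 0.9996 and b = amp(|1⟩) = (-0.007634 + 0.02849i):
new amp(|0⟩) = (-0.48092)·a + (-0.876765i)·b = (-0.4557 + 0.006693i)
new amp(|1⟩) = (-0.876765i)·a + (-0.48092)·b = (0.003671 - 0.8901i)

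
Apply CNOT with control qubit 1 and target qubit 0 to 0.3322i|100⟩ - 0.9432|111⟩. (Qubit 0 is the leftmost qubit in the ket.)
-0.9432|011⟩ + 0.3322i|100⟩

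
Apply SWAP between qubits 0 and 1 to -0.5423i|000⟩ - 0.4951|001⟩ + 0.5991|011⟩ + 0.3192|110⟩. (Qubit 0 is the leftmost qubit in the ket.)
-0.5423i|000⟩ - 0.4951|001⟩ + 0.5991|101⟩ + 0.3192|110⟩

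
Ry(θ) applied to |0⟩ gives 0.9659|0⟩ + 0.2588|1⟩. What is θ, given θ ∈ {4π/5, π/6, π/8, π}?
π/6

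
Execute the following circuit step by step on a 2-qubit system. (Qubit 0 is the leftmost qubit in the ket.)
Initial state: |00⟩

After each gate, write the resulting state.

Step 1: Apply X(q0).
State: |10⟩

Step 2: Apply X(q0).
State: |00⟩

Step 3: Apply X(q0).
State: |10⟩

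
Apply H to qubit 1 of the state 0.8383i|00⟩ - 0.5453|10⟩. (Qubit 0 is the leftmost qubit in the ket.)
0.5928i|00⟩ + 0.5928i|01⟩ - 0.3856|10⟩ - 0.3856|11⟩

H on qubit 1 mixes each pair of kets that differ only in qubit 1: amplitudes (a, b) of (|…0…⟩, |…1…⟩) become ((a + b)/√2, (a − b)/√2). Kets absent from the input have amplitude 0.
(|00⟩, |01⟩): (a, b) = (0.8383i, 0) → (0.5928i, 0.5928i)
(|10⟩, |11⟩): (a, b) = (-0.5453, 0) → (-0.3856, -0.3856)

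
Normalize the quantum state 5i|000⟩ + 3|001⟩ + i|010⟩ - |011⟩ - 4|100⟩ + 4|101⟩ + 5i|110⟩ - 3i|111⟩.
0.4951i|000⟩ + 0.297|001⟩ + 0.09901i|010⟩ - 0.09901|011⟩ - 0.3961|100⟩ + 0.3961|101⟩ + 0.4951i|110⟩ - 0.297i|111⟩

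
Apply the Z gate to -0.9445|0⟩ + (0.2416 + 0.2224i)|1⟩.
-0.9445|0⟩ + (-0.2416 - 0.2224i)|1⟩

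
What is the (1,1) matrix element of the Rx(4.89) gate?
-0.767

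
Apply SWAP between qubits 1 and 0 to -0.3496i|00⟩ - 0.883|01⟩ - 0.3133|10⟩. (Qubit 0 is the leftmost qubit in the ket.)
-0.3496i|00⟩ - 0.3133|01⟩ - 0.883|10⟩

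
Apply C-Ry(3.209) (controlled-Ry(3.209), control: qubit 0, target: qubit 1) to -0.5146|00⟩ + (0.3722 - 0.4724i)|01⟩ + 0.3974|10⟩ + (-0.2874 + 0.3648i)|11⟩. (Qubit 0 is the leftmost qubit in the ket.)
-0.5146|00⟩ + (0.3722 - 0.4724i)|01⟩ + (0.2738 - 0.3646i)|10⟩ + (0.4069 - 0.01229i)|11⟩

C-Ry(3.209) leaves the control-|0⟩ kets |00⟩, |01⟩ unchanged and applies Ry(3.209) to qubit 1 on the control-|1⟩ pair (|10⟩, |11⟩).
Ry(3.209) = [[cos(θ/2), −sin(θ/2)], [sin(θ/2), cos(θ/2)]]; θ = 3.209, cos(θ/2) ≈ -0.0336973, sin(θ/2) ≈ 0.999432.
With a = amp(|10⟩) = 0.3974 and b = amp(|11⟩) = (-0.2874 + 0.3648i):
new amp(|10⟩) = (-0.0336973)·a + (-0.999432)·b = (0.2738 - 0.3646i)
new amp(|11⟩) = (0.999432)·a + (-0.0336973)·b = (0.4069 - 0.01229i)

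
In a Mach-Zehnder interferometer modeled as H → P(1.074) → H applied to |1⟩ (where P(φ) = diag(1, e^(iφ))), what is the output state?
(0.2617 - 0.4396i)|0⟩ + (0.7383 + 0.4396i)|1⟩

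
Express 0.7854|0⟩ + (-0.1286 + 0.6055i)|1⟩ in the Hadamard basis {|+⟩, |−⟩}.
(0.4644 + 0.4282i)|+⟩ + (0.6463 - 0.4282i)|−⟩

With |ψ⟩ = α|0⟩ + β|1⟩, the Hadamard-basis coefficients are ⟨+|ψ⟩ = (α + β)/√2 and ⟨−|ψ⟩ = (α − β)/√2.
Here α = 0.7854, β = (-0.1286 + 0.6055i): (α + β)/√2 = (0.4644 + 0.4282i), (α − β)/√2 = (0.6463 - 0.4282i).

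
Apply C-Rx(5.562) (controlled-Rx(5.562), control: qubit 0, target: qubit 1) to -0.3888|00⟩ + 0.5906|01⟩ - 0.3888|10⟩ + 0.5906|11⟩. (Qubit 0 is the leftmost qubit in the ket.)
-0.3888|00⟩ + 0.5906|01⟩ + (0.3638 - 0.2084i)|10⟩ + (-0.5526 + 0.1372i)|11⟩

C-Rx(5.562) leaves the control-|0⟩ kets |00⟩, |01⟩ unchanged and applies Rx(5.562) to qubit 1 on the control-|1⟩ pair (|10⟩, |11⟩).
Rx(5.562) = [[cos(θ/2), −i·sin(θ/2)], [−i·sin(θ/2), cos(θ/2)]]; θ = 5.562, cos(θ/2) ≈ -0.935688, sin(θ/2) ≈ 0.352829.
With a = amp(|10⟩) = -0.3888 and b = amp(|11⟩) = 0.5906:
new amp(|10⟩) = (-0.935688)·a + (-0.352829i)·b = (0.3638 - 0.2084i)
new amp(|11⟩) = (-0.352829i)·a + (-0.935688)·b = (-0.5526 + 0.1372i)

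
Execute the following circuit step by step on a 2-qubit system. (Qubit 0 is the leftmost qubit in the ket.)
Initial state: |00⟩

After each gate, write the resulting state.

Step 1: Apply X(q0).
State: |10⟩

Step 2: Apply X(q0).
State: |00⟩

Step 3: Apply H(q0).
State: 1/√2|00⟩ + 1/√2|10⟩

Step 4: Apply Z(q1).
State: 1/√2|00⟩ + 1/√2|10⟩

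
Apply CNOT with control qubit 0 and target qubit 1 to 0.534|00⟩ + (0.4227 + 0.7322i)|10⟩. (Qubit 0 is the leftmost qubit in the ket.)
0.534|00⟩ + (0.4227 + 0.7322i)|11⟩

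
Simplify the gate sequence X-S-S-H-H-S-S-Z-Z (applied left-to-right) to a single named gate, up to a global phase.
X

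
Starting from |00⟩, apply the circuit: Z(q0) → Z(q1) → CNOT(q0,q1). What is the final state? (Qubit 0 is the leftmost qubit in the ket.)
|00⟩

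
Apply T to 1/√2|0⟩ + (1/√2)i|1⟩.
1/√2|0⟩ + (-1/2 + (1/2)i)|1⟩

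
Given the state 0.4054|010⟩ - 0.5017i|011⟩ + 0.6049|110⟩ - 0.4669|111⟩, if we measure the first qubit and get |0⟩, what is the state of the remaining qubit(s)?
0.6285|10⟩ - 0.7778i|11⟩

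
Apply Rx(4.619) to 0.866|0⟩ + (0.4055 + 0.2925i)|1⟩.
(-0.3668 - 0.2998i)|0⟩ + (-0.273 - 0.8372i)|1⟩

Rx(4.619) = [[cos(θ/2), −i·sin(θ/2)], [−i·sin(θ/2), cos(θ/2)]]; θ = 4.619, cos(θ/2) ≈ -0.67333, sin(θ/2) ≈ 0.739342.
With a = amp(|0⟩) = 0.866 and b = amp(|1⟩) = (0.4055 + 0.2925i):
new amp(|0⟩) = (-0.67333)·a + (-0.739342i)·b = (-0.3668 - 0.2998i)
new amp(|1⟩) = (-0.739342i)·a + (-0.67333)·b = (-0.273 - 0.8372i)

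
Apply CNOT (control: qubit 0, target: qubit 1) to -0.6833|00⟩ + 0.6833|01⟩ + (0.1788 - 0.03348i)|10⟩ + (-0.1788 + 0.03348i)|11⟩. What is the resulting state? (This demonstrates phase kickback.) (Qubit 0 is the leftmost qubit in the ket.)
-0.6833|00⟩ + 0.6833|01⟩ + (-0.1788 + 0.03348i)|10⟩ + (0.1788 - 0.03348i)|11⟩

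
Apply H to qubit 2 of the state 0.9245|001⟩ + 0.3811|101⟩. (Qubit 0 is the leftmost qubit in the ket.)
0.6537|000⟩ - 0.6537|001⟩ + 0.2695|100⟩ - 0.2695|101⟩

H on qubit 2 mixes each pair of kets that differ only in qubit 2: amplitudes (a, b) of (|…0…⟩, |…1…⟩) become ((a + b)/√2, (a − b)/√2). Kets absent from the input have amplitude 0.
(|000⟩, |001⟩): (a, b) = (0, 0.9245) → (0.6537, -0.6537)
(|100⟩, |101⟩): (a, b) = (0, 0.3811) → (0.2695, -0.2695)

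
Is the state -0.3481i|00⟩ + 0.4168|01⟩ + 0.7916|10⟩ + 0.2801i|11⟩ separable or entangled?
Entangled

Writing the state as a|00⟩ + b|01⟩ + c|10⟩ + d|11⟩, it is a product state iff ad − bc = 0.
Here (a, b, c, d) = (-0.3481i, 0.4168, 0.7916, 0.2801i): ad − bc = (-0.3481i)(0.2801i) − (0.4168)(0.7916) = -0.2324 ≠ 0, so the state is entangled.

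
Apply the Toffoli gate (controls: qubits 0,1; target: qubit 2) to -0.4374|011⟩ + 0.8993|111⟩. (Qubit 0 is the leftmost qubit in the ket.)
-0.4374|011⟩ + 0.8993|110⟩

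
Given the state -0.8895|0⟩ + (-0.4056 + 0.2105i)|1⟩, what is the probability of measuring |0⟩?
0.7912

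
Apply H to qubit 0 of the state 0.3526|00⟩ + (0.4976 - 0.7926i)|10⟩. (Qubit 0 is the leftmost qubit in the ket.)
(0.6012 - 0.5605i)|00⟩ + (-0.1025 + 0.5605i)|10⟩

H on qubit 0 mixes each pair of kets that differ only in qubit 0: amplitudes (a, b) of (|…0…⟩, |…1…⟩) become ((a + b)/√2, (a − b)/√2). Kets absent from the input have amplitude 0.
(|00⟩, |10⟩): (a, b) = (0.3526, (0.4976 - 0.7926i)) → ((0.6012 - 0.5605i), (-0.1025 + 0.5605i))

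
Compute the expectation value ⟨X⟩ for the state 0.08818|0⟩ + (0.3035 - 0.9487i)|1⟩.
0.05353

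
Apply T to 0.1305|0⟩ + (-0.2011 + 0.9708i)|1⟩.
0.1305|0⟩ + (-0.8287 + 0.5443i)|1⟩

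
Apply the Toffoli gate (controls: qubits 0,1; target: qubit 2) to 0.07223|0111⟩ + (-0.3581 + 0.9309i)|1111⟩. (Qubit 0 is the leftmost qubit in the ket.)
0.07223|0111⟩ + (-0.3581 + 0.9309i)|1101⟩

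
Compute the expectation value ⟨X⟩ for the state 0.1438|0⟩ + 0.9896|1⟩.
0.2846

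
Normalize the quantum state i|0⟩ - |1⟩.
(1/√2)i|0⟩ - 1/√2|1⟩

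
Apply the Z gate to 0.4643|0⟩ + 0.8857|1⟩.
0.4643|0⟩ - 0.8857|1⟩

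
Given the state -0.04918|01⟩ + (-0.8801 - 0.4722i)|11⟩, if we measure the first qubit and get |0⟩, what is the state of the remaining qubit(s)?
-|1⟩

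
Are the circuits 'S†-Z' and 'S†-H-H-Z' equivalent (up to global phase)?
Yes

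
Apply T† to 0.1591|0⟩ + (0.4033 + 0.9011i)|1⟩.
0.1591|0⟩ + (0.9224 + 0.352i)|1⟩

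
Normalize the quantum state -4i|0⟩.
-i|0⟩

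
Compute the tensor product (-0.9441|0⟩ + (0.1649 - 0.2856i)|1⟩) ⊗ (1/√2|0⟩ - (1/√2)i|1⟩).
-0.6676|00⟩ + 0.6676i|01⟩ + (0.1166 - 0.2019i)|10⟩ + (-0.2019 - 0.1166i)|11⟩

amp(|b₁b₂…⟩) = product of the factor amplitudes for bits b₁, b₂, …; only kets whose every factor amplitude is nonzero survive.
|00⟩: (-0.9441)(1/√2) = -0.6676
|01⟩: (-0.9441)(-(1/√2)i) = 0.6676i
|10⟩: (0.1649 - 0.2856i)(1/√2) = (0.1166 - 0.2019i)
|11⟩: (0.1649 - 0.2856i)(-(1/√2)i) = (-0.2019 - 0.1166i)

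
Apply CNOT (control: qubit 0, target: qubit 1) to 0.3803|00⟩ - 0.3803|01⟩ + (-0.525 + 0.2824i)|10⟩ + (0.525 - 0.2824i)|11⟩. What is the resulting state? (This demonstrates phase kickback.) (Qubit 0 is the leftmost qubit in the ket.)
0.3803|00⟩ - 0.3803|01⟩ + (0.525 - 0.2824i)|10⟩ + (-0.525 + 0.2824i)|11⟩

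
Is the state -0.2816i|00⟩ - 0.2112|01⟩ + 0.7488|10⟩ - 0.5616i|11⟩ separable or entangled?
Separable

Writing the state as a|00⟩ + b|01⟩ + c|10⟩ + d|11⟩, it is a product state iff ad − bc = 0.
Here (a, b, c, d) = (-0.2816i, -0.2112, 0.7488, -0.5616i): ad − bc = (-0.2816i)(-0.5616i) − (-0.2112)(0.7488) = 0, so the state is separable.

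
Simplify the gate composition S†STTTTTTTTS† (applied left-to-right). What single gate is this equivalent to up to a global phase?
S†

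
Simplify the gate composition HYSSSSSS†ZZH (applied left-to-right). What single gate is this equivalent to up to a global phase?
Y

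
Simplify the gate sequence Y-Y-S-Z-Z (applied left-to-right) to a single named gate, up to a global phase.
S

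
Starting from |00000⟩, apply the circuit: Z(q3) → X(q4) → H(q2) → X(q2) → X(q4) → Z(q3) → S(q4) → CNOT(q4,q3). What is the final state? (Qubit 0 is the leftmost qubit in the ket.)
1/√2|00000⟩ + 1/√2|00100⟩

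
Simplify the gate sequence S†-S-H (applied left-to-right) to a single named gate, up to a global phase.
H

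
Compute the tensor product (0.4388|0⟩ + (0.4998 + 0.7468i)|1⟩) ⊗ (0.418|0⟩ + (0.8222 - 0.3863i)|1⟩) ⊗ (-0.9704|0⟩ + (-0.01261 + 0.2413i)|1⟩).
-0.178|000⟩ + (-0.002313 + 0.04426i)|001⟩ + (-0.3501 + 0.1645i)|010⟩ + (0.03635 + 0.08919i)|011⟩ + (-0.2027 - 0.3029i)|100⟩ + (-0.07796 + 0.04648i)|101⟩ + (-0.6787 - 0.4085i)|110⟩ + (-0.1104 + 0.1635i)|111⟩

amp(|b₁b₂…⟩) = product of the factor amplitudes for bits b₁, b₂, …; only kets whose every factor amplitude is nonzero survive.
|000⟩: (0.4388)(0.418)(-0.9704) = -0.178
|001⟩: (0.4388)(0.418)(-0.01261 + 0.2413i) = (-0.002313 + 0.04426i)
|010⟩: (0.4388)(0.8222 - 0.3863i)(-0.9704) = (-0.3501 + 0.1645i)
|011⟩: (0.4388)(0.8222 - 0.3863i)(-0.01261 + 0.2413i) = (0.03635 + 0.08919i)
|100⟩: (0.4998 + 0.7468i)(0.418)(-0.9704) = (-0.2027 - 0.3029i)
|101⟩: (0.4998 + 0.7468i)(0.418)(-0.01261 + 0.2413i) = (-0.07796 + 0.04648i)
|110⟩: (0.4998 + 0.7468i)(0.8222 - 0.3863i)(-0.9704) = (-0.6787 - 0.4085i)
|111⟩: (0.4998 + 0.7468i)(0.8222 - 0.3863i)(-0.01261 + 0.2413i) = (-0.1104 + 0.1635i)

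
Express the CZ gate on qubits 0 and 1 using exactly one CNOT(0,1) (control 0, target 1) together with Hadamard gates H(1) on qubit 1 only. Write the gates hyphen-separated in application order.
H(1)-CNOT(0,1)-H(1)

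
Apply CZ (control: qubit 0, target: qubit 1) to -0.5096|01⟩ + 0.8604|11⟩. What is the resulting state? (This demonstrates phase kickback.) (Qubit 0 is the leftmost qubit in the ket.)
-0.5096|01⟩ - 0.8604|11⟩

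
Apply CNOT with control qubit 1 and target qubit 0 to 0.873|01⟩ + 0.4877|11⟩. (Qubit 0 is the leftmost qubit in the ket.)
0.4877|01⟩ + 0.873|11⟩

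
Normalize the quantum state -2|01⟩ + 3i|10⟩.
-0.5547|01⟩ + 0.8321i|10⟩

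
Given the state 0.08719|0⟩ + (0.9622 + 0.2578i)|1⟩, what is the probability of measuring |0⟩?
0.007602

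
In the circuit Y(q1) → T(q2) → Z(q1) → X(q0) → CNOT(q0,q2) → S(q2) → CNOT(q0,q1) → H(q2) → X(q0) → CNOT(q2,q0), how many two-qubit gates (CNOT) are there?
3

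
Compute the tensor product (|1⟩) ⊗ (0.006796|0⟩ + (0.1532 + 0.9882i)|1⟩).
0.006796|10⟩ + (0.1532 + 0.9882i)|11⟩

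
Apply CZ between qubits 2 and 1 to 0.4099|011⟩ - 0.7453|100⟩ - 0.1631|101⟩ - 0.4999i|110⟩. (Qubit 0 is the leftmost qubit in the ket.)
-0.4099|011⟩ - 0.7453|100⟩ - 0.1631|101⟩ - 0.4999i|110⟩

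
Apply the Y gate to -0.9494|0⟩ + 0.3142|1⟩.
-0.3142i|0⟩ - 0.9494i|1⟩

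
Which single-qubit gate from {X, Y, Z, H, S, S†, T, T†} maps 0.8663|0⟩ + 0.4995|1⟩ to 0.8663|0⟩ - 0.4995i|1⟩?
S†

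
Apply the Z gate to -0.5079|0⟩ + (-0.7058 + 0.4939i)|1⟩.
-0.5079|0⟩ + (0.7058 - 0.4939i)|1⟩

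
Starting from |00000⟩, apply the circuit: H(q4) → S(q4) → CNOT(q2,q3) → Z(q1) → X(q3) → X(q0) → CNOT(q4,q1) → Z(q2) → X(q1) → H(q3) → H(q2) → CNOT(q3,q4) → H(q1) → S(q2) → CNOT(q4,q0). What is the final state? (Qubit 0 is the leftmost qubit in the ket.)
0.25i|00001⟩ - 0.25|00011⟩ - 0.25|00101⟩ - 0.25i|00111⟩ + 0.25i|01001⟩ + 0.25|01011⟩ - 0.25|01101⟩ + 0.25i|01111⟩ + 0.25|10000⟩ - 0.25i|10010⟩ + 0.25i|10100⟩ + 0.25|10110⟩ - 0.25|11000⟩ - 0.25i|11010⟩ - 0.25i|11100⟩ + 0.25|11110⟩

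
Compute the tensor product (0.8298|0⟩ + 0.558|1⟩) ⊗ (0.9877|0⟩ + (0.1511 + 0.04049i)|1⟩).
0.8196|00⟩ + (0.1254 + 0.0336i)|01⟩ + 0.5511|10⟩ + (0.08431 + 0.02259i)|11⟩

amp(|b₁b₂…⟩) = product of the factor amplitudes for bits b₁, b₂, …; only kets whose every factor amplitude is nonzero survive.
|00⟩: (0.8298)(0.9877) = 0.8196
|01⟩: (0.8298)(0.1511 + 0.04049i) = (0.1254 + 0.0336i)
|10⟩: (0.558)(0.9877) = 0.5511
|11⟩: (0.558)(0.1511 + 0.04049i) = (0.08431 + 0.02259i)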